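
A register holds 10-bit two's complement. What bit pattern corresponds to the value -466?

|-466| = 466 = 0111010010 in 10 bits.
Invert the bits: 1000101101. Add 1: 1000101110.
Check: 1000101110 reads as 558 − 1024 = -466.

1000101110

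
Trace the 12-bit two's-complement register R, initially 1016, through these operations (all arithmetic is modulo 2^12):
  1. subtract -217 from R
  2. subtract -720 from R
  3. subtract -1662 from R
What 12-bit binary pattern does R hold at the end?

Start: R = 1016 = 001111111000.
R = 1016 − (-217) = 1233 = 010011010001
R = 1233 − (-720) = 1953 = 011110100001
R = 1953 − (-1662) = 3615; wraps to -481 = 111000011111

111000011111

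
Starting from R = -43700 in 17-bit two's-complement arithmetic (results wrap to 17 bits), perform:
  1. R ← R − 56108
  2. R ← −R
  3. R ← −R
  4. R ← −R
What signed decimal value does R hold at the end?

-31264

Start: R = -43700 = 10101010101001100.
R = -43700 − 56108 = -99808; wraps to 31264 = 00111101000100000
R = −(31264) = -31264 = 11000010111100000
R = −(-31264) = 31264 = 00111101000100000
R = −(31264) = -31264 = 11000010111100000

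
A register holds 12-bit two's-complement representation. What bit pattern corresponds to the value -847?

110010110001

|-847| = 847 = 001101001111 in 12 bits.
Invert the bits: 110010110000. Add 1: 110010110001.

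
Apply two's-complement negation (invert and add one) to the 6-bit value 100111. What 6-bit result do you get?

011001

Invert: 011000. Add 1: 011001.
Check: 100111 = -25, 011001 = 25.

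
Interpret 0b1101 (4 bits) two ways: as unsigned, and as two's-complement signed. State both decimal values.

Unsigned: 1101 = 13.
Signed: MSB=1 → 13 − 16 = -3.

unsigned = 13, signed = -3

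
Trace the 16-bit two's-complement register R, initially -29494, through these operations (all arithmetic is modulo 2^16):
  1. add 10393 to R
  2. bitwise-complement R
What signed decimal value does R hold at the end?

Start: R = -29494 = 1000110011001010.
R = -29494 + 10393 = -19101 = 1011010101100011
R = NOT 1011010101100011 = 0100101010011100 = 19100

19100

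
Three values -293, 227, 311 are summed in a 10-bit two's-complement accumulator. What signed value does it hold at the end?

245

-293 + 227 = -66 (1110111110)
-66 + 311 = 245 (0011110101)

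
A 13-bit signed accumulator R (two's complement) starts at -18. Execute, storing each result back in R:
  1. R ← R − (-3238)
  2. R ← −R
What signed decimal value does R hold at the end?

Start: R = -18 = 1111111101110.
R = -18 − (-3238) = 3220 = 0110010010100
R = −(3220) = -3220 = 1001101101100

-3220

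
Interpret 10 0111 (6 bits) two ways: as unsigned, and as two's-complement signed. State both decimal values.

unsigned = 39, signed = -25

Unsigned: 100111 = 39.
Signed: MSB=1 → 39 − 64 = -25.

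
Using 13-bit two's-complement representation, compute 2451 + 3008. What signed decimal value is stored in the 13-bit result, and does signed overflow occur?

-2733; overflow

2451 → 0100110010011
3008 → 0101111000000
  0100110010011
+ 0101111000000
= 1010101010011
Result 1010101010011: MSB = 1 → 5459 − 8192 = -2733.
Both addends are non-negative but the stored result is negative: signed overflow. The true value 2451 + 3008 = 5459 lies outside [-4096, 4095].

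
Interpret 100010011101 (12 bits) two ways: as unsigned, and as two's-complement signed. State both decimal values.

unsigned = 2205, signed = -1891

Unsigned: 100010011101 = 2205.
Signed: MSB=1 → 2205 − 4096 = -1891.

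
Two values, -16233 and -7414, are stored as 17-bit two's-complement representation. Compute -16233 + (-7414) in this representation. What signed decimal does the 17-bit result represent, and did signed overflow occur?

-23647; no overflow

-16233 → 11100000010010111
-7414 → 11110001100001010
  11100000010010111
+ 11110001100001010
= 11010001110100001  (discard carry-out 1)
Result 11010001110100001: MSB = 1 → 107425 − 131072 = -23647.
Both addends are negative and so is the stored result: no signed overflow.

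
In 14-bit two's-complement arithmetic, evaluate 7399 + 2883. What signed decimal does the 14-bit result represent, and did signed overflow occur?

7399 → 01110011100111
2883 → 00101101000011
  01110011100111
+ 00101101000011
= 10100000101010
Result 10100000101010: MSB = 1 → 10282 − 16384 = -6102.
Both addends are non-negative but the stored result is negative: signed overflow. The true value 7399 + 2883 = 10282 lies outside [-8192, 8191].

-6102; overflow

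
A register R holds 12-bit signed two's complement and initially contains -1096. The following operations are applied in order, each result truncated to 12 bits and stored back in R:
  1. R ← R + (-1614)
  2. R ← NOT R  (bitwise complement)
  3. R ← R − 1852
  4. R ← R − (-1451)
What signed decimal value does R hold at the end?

-1788

Start: R = -1096 = 101110111000.
R = -1096 + (-1614) = -2710; wraps to 1386 = 010101101010
R = NOT 010101101010 = 101010010101 = -1387
R = -1387 − 1852 = -3239; wraps to 857 = 001101011001
R = 857 − (-1451) = 2308; wraps to -1788 = 100100000100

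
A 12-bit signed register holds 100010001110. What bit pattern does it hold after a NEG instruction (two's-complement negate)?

Invert: 011101110001. Add 1: 011101110010.

011101110010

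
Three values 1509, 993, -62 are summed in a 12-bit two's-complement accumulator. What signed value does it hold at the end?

1509 + 993 = 2502 → wraps to -1594 (100111000110)
-1594 + (-62) = -1656 (100110001000)

-1656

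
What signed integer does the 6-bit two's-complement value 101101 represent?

MSB is 1, so the value is negative.
Invert: 010010. Add 1: 010011 = 19. So the value is −19.

-19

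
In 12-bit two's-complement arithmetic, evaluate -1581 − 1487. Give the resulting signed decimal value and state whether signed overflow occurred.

1028; overflow

-1581 → 100111010011
1487 → 010111001111
Subtract via negate-and-add: invert 010111001111 + 1 = 101000110001 (i.e. -1487).
  100111010011
+ 101000110001
= 010000000100  (discard carry-out 1)
Result 010000000100: MSB = 0 → value 1028.
Both addends (after negating the subtrahend) are negative but the stored result is non-negative: signed overflow. The true value -1581 − 1487 = -3068 lies outside [-2048, 2047].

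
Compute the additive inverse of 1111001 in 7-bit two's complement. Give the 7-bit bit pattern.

0000111

Invert: 0000110. Add 1: 0000111.
Check: 1111001 = -7, 0000111 = 7.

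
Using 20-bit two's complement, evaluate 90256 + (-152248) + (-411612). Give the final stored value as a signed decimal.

-473604

90256 + (-152248) = -61992 (11110000110111011000)
-61992 + (-411612) = -473604 (10001100010111111100)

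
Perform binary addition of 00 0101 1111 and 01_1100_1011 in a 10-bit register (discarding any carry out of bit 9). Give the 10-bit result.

  0001011111
+ 0111001011
= 1000101010

1000101010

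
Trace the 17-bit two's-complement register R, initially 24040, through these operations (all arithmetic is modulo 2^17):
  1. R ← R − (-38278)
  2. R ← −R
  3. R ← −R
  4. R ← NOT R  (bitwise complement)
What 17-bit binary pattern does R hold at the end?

10000110010010001

Start: R = 24040 = 00101110111101000.
R = 24040 − (-38278) = 62318 = 01111001101101110
R = −(62318) = -62318 = 10000110010010010
R = −(-62318) = 62318 = 01111001101101110
R = NOT 01111001101101110 = 10000110010010001 = -62319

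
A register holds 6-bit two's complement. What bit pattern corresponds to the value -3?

111101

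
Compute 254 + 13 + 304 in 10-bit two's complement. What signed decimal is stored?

-453

254 + 13 = 267 (0100001011)
267 + 304 = 571 → wraps to -453 (1000111011)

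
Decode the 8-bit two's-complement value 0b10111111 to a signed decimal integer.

-65

MSB is 1, so the value is negative.
Invert: 01000000. Add 1: 01000001 = 65. So the value is −65.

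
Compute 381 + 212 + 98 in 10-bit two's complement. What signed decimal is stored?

381 + 212 = 593 → wraps to -431 (1001010001)
-431 + 98 = -333 (1010110011)

-333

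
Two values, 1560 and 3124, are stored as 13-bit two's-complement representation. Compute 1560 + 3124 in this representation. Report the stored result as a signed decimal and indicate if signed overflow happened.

-3508; overflow

1560 → 0011000011000
3124 → 0110000110100
  0011000011000
+ 0110000110100
= 1001001001100
Result 1001001001100: MSB = 1 → 4684 − 8192 = -3508.
Both addends are non-negative but the stored result is negative: signed overflow. The true value 1560 + 3124 = 4684 lies outside [-4096, 4095].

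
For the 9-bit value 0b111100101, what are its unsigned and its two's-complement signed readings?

unsigned = 485, signed = -27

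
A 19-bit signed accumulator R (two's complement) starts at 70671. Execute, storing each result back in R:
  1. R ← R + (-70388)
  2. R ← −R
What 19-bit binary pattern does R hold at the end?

1111111111011100101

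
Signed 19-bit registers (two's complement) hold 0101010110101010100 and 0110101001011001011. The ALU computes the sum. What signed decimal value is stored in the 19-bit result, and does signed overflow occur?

-131041; overflow

0101010110101010100 = 175444 (signed)
0110101001011001011 = 217803 (signed)
  0101010110101010100
+ 0110101001011001011
= 1100000000000011111
Result 1100000000000011111: MSB = 1 → 393247 − 524288 = -131041.
Both addends are non-negative but the stored result is negative: signed overflow. The true value 175444 + 217803 = 393247 lies outside [-262144, 262143].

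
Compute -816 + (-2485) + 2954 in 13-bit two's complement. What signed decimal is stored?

-347

-816 + (-2485) = -3301 (1001100011011)
-3301 + 2954 = -347 (1111010100101)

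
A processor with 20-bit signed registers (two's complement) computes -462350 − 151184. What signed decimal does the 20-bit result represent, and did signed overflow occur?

435042; overflow

-462350 → 10001111000111110010
151184 → 00100100111010010000
Subtract via negate-and-add: invert 00100100111010010000 + 1 = 11011011000101110000 (i.e. -151184).
  10001111000111110010
+ 11011011000101110000
= 01101010001101100010  (discard carry-out 1)
Result 01101010001101100010: MSB = 0 → value 435042.
Both addends (after negating the subtrahend) are negative but the stored result is non-negative: signed overflow. The true value -462350 − 151184 = -613534 lies outside [-524288, 524287].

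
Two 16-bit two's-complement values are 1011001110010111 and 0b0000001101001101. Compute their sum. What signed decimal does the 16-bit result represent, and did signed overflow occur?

-18716; no overflow

1011001110010111 = -19561 (signed)
0b0000001101001101 → 0000001101001101 = 845 (signed)
  1011001110010111
+ 0000001101001101
= 1011011011100100
Result 1011011011100100: MSB = 1 → 46820 − 65536 = -18716.
Addends have opposite signs, so signed overflow cannot occur.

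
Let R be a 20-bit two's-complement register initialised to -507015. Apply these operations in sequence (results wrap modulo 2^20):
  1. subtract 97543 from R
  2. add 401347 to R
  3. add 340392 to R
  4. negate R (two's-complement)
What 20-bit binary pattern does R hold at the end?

Start: R = -507015 = 10000100001101111001.
R = -507015 − 97543 = -604558; wraps to 444018 = 01101100011001110010
R = 444018 + 401347 = 845365; wraps to -203211 = 11001110011000110101
R = -203211 + 340392 = 137181 = 00100001011111011101
R = −(137181) = -137181 = 11011110100000100011

11011110100000100011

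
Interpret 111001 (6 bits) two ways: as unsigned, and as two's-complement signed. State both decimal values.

unsigned = 57, signed = -7

Unsigned: 111001 = 57.
Signed: MSB=1 → 57 − 64 = -7.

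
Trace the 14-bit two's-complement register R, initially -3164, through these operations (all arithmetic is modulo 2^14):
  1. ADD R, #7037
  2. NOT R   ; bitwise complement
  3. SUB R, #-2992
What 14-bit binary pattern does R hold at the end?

Start: R = -3164 = 11001110100100.
R = -3164 + 7037 = 3873 = 00111100100001
R = NOT 00111100100001 = 11000011011110 = -3874
R = -3874 − (-2992) = -882 = 11110010001110

11110010001110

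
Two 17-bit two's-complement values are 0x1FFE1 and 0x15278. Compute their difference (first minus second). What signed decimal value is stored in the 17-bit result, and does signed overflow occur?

44393; no overflow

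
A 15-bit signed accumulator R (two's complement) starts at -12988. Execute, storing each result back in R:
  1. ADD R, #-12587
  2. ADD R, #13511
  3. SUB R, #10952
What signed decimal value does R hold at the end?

Start: R = -12988 = 100110101000100.
R = -12988 + (-12587) = -25575; wraps to 7193 = 001110000011001
R = 7193 + 13511 = 20704; wraps to -12064 = 101000011100000
R = -12064 − 10952 = -23016; wraps to 9752 = 010011000011000

9752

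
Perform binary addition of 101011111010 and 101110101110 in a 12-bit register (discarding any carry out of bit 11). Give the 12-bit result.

011010101000

  101011111010
+ 101110101110
= 011010101000  (discard carry-out 1)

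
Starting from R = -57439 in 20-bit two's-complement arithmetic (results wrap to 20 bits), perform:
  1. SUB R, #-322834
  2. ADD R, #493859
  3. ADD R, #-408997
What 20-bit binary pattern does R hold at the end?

Start: R = -57439 = 11110001111110100001.
R = -57439 − (-322834) = 265395 = 01000000110010110011
R = 265395 + 493859 = 759254; wraps to -289322 = 10111001010111010110
R = -289322 + (-408997) = -698319; wraps to 350257 = 01010101100000110001

01010101100000110001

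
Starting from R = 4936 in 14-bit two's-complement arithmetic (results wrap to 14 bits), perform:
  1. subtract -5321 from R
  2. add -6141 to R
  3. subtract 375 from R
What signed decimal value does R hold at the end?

3741

Start: R = 4936 = 01001101001000.
R = 4936 − (-5321) = 10257; wraps to -6127 = 10100000010001
R = -6127 + (-6141) = -12268; wraps to 4116 = 01000000010100
R = 4116 − 375 = 3741 = 00111010011101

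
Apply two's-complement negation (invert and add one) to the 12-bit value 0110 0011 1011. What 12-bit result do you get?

Invert: 100111000100. Add 1: 100111000101.

100111000101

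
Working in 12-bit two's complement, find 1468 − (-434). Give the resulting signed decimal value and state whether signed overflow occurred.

1468 → 010110111100
-434 → 111001001110
Subtract via negate-and-add: invert 111001001110 + 1 = 000110110010 (i.e. 434).
  010110111100
+ 000110110010
= 011101101110
Result 011101101110: MSB = 0 → value 1902.
Both addends (after negating the subtrahend) are non-negative and so is the stored result: no signed overflow.

1902; no overflow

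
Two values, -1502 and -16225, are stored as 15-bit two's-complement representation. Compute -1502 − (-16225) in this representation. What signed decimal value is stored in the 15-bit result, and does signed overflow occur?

-1502 → 111101000100010
-16225 → 100000010011111
Subtract via negate-and-add: invert 100000010011111 + 1 = 011111101100001 (i.e. 16225).
  111101000100010
+ 011111101100001
= 011100110000011  (discard carry-out 1)
Result 011100110000011: MSB = 0 → value 14723.
Addends (after negating the subtrahend) have opposite signs, so signed overflow cannot occur.

14723; no overflow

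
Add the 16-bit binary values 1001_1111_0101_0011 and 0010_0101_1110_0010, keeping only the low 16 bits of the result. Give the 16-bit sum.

  1001111101010011
+ 0010010111100010
= 1100010100110101

1100010100110101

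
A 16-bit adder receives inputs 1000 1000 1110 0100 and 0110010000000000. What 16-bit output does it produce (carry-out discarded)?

  1000100011100100
+ 0110010000000000
= 1110110011100100

1110110011100100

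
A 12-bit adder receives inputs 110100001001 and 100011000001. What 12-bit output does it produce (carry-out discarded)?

  110100001001
+ 100011000001
= 010111001010  (discard carry-out 1)

010111001010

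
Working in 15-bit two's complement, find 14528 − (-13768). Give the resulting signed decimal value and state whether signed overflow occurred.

-4472; overflow

14528 → 011100011000000
-13768 → 100101000111000
Subtract via negate-and-add: invert 100101000111000 + 1 = 011010111001000 (i.e. 13768).
  011100011000000
+ 011010111001000
= 110111010001000
Result 110111010001000: MSB = 1 → 28296 − 32768 = -4472.
Both addends (after negating the subtrahend) are non-negative but the stored result is negative: signed overflow. The true value 14528 − (-13768) = 28296 lies outside [-16384, 16383].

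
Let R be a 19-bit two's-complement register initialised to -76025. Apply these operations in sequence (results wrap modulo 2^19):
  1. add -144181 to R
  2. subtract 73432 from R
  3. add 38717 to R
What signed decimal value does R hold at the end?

Start: R = -76025 = 1101101011100000111.
R = -76025 + (-144181) = -220206 = 1001010001111010010
R = -220206 − 73432 = -293638; wraps to 230650 = 0111000010011111010
R = 230650 + 38717 = 269367; wraps to -254921 = 1000001110000110111

-254921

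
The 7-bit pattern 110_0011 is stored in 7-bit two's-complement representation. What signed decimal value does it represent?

MSB is 1, so the value is negative.
Invert: 0011100. Add 1: 0011101 = 29. So the value is −29.

-29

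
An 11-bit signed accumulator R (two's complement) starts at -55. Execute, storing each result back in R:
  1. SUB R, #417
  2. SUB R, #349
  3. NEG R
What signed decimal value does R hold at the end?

821

Start: R = -55 = 11111001001.
R = -55 − 417 = -472 = 11000101000
R = -472 − 349 = -821 = 10011001011
R = −(-821) = 821 = 01100110101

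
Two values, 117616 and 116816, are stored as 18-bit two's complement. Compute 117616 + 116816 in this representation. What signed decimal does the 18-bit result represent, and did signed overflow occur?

-27712; overflow

117616 → 011100101101110000
116816 → 011100100001010000
  011100101101110000
+ 011100100001010000
= 111001001111000000
Result 111001001111000000: MSB = 1 → 234432 − 262144 = -27712.
Both addends are non-negative but the stored result is negative: signed overflow. The true value 117616 + 116816 = 234432 lies outside [-131072, 131071].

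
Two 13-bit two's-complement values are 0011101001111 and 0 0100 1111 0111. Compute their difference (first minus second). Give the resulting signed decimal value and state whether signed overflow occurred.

600; no overflow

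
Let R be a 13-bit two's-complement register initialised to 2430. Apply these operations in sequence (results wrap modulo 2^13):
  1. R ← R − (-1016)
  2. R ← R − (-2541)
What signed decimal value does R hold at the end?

-2205

Start: R = 2430 = 0100101111110.
R = 2430 − (-1016) = 3446 = 0110101110110
R = 3446 − (-2541) = 5987; wraps to -2205 = 1011101100011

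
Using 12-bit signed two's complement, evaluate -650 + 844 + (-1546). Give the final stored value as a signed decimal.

-1352

-650 + 844 = 194 (000011000010)
194 + (-1546) = -1352 (101010111000)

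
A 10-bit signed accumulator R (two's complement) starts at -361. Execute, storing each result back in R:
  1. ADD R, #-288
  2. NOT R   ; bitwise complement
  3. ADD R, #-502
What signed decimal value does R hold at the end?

146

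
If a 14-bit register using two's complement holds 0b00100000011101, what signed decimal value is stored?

MSB is 0, so the value is non-negative: 00100000011101 = 2077.

2077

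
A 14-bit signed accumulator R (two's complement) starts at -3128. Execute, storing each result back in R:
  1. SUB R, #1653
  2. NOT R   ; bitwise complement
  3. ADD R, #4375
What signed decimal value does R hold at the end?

-7229

Start: R = -3128 = 11001111001000.
R = -3128 − 1653 = -4781 = 10110101010011
R = NOT 10110101010011 = 01001010101100 = 4780
R = 4780 + 4375 = 9155; wraps to -7229 = 10001111000011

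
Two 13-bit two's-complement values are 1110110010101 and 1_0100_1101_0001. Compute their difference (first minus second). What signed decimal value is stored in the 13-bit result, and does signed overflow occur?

2244; no overflow

1110110010101 = -619 (signed)
1_0100_1101_0001 → 1010011010001 = -2863 (signed)
Subtract via negate-and-add: invert 1010011010001 + 1 = 0101100101111 (i.e. 2863).
  1110110010101
+ 0101100101111
= 0100011000100  (discard carry-out 1)
Result 0100011000100: MSB = 0 → value 2244.
Addends (after negating the subtrahend) have opposite signs, so signed overflow cannot occur.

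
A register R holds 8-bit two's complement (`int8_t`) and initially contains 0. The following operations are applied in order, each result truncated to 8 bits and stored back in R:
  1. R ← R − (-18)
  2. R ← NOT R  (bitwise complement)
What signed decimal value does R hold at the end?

-19

Start: R = 0 = 00000000.
R = 0 − (-18) = 18 = 00010010
R = NOT 00010010 = 11101101 = -19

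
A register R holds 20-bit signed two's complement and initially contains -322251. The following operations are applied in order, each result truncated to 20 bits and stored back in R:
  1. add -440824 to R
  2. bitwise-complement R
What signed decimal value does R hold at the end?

Start: R = -322251 = 10110001010100110101.
R = -322251 + (-440824) = -763075; wraps to 285501 = 01000101101100111101
R = NOT 01000101101100111101 = 10111010010011000010 = -285502

-285502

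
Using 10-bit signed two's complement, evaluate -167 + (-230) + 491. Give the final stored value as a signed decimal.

94

-167 + (-230) = -397 (1001110011)
-397 + 491 = 94 (0001011110)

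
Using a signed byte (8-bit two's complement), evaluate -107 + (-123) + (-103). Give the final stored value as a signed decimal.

-107 + (-123) = -230 → wraps to 26 (00011010)
26 + (-103) = -77 (10110011)

-77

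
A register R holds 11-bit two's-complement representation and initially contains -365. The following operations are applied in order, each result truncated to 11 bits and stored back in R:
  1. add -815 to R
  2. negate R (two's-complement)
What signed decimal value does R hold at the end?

Start: R = -365 = 11010010011.
R = -365 + (-815) = -1180; wraps to 868 = 01101100100
R = −(868) = -868 = 10010011100

-868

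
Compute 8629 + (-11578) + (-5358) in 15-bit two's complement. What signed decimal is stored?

8629 + (-11578) = -2949 (111010001111011)
-2949 + (-5358) = -8307 (101111110001101)

-8307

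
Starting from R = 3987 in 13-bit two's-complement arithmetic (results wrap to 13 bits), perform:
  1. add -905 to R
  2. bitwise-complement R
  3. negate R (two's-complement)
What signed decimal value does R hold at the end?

3083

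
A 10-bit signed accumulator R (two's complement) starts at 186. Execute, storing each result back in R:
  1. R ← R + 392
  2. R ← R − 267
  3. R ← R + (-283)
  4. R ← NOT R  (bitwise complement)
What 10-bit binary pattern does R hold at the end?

Start: R = 186 = 0010111010.
R = 186 + 392 = 578; wraps to -446 = 1001000010
R = -446 − 267 = -713; wraps to 311 = 0100110111
R = 311 + (-283) = 28 = 0000011100
R = NOT 0000011100 = 1111100011 = -29

1111100011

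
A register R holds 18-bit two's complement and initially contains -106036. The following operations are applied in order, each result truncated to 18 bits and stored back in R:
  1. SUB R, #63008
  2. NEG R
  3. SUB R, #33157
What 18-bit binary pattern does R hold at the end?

100001001011001111

Start: R = -106036 = 100110000111001100.
R = -106036 − 63008 = -169044; wraps to 93100 = 010110101110101100
R = −(93100) = -93100 = 101001010001010100
R = -93100 − 33157 = -126257 = 100001001011001111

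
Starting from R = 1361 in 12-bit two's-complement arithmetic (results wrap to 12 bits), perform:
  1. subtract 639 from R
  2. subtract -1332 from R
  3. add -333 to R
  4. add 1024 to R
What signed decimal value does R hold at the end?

-1351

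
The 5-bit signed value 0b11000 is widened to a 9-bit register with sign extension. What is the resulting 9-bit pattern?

111111000

MSB of 11000 is 1; replicate it into the new high bits.
1111|11000 → 111111000 (still -8).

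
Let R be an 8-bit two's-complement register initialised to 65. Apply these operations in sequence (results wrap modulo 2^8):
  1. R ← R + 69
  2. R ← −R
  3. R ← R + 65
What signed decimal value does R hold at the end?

Start: R = 65 = 01000001.
R = 65 + 69 = 134; wraps to -122 = 10000110
R = −(-122) = 122 = 01111010
R = 122 + 65 = 187; wraps to -69 = 10111011

-69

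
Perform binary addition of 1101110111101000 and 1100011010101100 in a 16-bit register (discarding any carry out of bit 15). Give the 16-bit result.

1010010010010100

  1101110111101000
+ 1100011010101100
= 1010010010010100  (discard carry-out 1)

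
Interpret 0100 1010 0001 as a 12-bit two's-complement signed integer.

MSB is 0, so the value is non-negative: 010010100001 = 1185.

1185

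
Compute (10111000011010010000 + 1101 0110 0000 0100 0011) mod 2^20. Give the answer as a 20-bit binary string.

10001110011011010011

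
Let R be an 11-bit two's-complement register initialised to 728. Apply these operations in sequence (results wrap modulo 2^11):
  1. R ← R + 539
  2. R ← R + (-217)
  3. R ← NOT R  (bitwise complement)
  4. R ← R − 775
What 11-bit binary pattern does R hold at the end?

00011011110

Start: R = 728 = 01011011000.
R = 728 + 539 = 1267; wraps to -781 = 10011110011
R = -781 + (-217) = -998 = 10000011010
R = NOT 10000011010 = 01111100101 = 997
R = 997 − 775 = 222 = 00011011110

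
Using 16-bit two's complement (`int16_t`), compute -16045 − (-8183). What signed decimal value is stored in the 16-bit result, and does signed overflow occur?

-7862; no overflow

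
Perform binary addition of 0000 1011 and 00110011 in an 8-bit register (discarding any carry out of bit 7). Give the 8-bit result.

00111110

  00001011
+ 00110011
= 00111110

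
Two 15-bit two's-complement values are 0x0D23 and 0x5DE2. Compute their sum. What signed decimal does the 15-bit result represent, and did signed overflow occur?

-5371; no overflow

0x0D23 = 000110100100011 = 3363 (signed)
0x5DE2 = 101110111100010 = -8734 (signed)
  000110100100011
+ 101110111100010
= 110101100000101
Result 110101100000101: MSB = 1 → 27397 − 32768 = -5371.
Addends have opposite signs, so signed overflow cannot occur.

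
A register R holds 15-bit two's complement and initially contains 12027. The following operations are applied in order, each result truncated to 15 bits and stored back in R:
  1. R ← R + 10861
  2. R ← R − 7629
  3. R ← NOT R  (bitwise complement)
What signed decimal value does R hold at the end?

-15260

Start: R = 12027 = 010111011111011.
R = 12027 + 10861 = 22888; wraps to -9880 = 101100101101000
R = -9880 − 7629 = -17509; wraps to 15259 = 011101110011011
R = NOT 011101110011011 = 100010001100100 = -15260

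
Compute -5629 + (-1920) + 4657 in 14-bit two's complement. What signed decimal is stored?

-5629 + (-1920) = -7549 (10001010000011)
-7549 + 4657 = -2892 (11010010110100)

-2892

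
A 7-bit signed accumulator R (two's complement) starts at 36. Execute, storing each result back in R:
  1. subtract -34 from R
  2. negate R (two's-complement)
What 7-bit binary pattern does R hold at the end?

0111010

Start: R = 36 = 0100100.
R = 36 − (-34) = 70; wraps to -58 = 1000110
R = −(-58) = 58 = 0111010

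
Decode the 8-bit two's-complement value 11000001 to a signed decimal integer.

MSB is 1, so the value is negative.
Unsigned reading: 193. Subtract 2^8 = 256: 193 − 256 = -63.

-63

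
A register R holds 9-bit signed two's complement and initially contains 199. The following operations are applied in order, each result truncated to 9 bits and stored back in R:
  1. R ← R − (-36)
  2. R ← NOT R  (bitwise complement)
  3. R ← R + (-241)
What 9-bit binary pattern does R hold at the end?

000100011

Start: R = 199 = 011000111.
R = 199 − (-36) = 235 = 011101011
R = NOT 011101011 = 100010100 = -236
R = -236 + (-241) = -477; wraps to 35 = 000100011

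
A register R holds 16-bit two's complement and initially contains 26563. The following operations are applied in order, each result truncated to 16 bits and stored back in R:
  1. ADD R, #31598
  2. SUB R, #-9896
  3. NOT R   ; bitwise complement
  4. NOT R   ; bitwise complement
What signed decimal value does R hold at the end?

2521

Start: R = 26563 = 0110011111000011.
R = 26563 + 31598 = 58161; wraps to -7375 = 1110001100110001
R = -7375 − (-9896) = 2521 = 0000100111011001
R = NOT 0000100111011001 = 1111011000100110 = -2522
R = NOT 1111011000100110 = 0000100111011001 = 2521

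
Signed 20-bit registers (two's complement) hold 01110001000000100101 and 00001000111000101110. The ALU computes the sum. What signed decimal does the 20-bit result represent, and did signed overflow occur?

499283; no overflow

01110001000000100101 = 462885 (signed)
00001000111000101110 = 36398 (signed)
  01110001000000100101
+ 00001000111000101110
= 01111001111001010011
Result 01111001111001010011: MSB = 0 → value 499283.
Both addends are non-negative and so is the stored result: no signed overflow.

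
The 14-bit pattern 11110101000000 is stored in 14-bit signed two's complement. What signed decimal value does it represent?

MSB is 1, so the value is negative.
Unsigned reading: 15680. Subtract 2^14 = 16384: 15680 − 16384 = -704.

-704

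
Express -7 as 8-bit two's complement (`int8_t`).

11111001

|-7| = 7 = 00000111 in 8 bits.
Invert the bits: 11111000. Add 1: 11111001.
Check: 11111001 reads as 249 − 256 = -7.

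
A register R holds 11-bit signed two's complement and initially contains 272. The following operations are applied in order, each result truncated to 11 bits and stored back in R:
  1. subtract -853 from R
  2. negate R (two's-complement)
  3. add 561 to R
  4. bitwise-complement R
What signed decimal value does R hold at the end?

Start: R = 272 = 00100010000.
R = 272 − (-853) = 1125; wraps to -923 = 10001100101
R = −(-923) = 923 = 01110011011
R = 923 + 561 = 1484; wraps to -564 = 10111001100
R = NOT 10111001100 = 01000110011 = 563

563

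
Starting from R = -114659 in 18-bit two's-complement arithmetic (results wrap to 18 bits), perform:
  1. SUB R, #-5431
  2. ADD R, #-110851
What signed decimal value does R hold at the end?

42065

Start: R = -114659 = 100100000000011101.
R = -114659 − (-5431) = -109228 = 100101010101010100
R = -109228 + (-110851) = -220079; wraps to 42065 = 001010010001010001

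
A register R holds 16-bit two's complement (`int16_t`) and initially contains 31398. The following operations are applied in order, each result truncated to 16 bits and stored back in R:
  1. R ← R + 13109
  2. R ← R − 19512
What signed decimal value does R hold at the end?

24995

Start: R = 31398 = 0111101010100110.
R = 31398 + 13109 = 44507; wraps to -21029 = 1010110111011011
R = -21029 − 19512 = -40541; wraps to 24995 = 0110000110100011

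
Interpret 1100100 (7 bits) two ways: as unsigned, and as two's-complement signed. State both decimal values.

Unsigned: 1100100 = 100.
Signed: MSB=1 → 100 − 128 = -28.

unsigned = 100, signed = -28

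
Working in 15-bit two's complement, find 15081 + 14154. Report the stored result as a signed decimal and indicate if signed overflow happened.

-3533; overflow

15081 → 011101011101001
14154 → 011011101001010
  011101011101001
+ 011011101001010
= 111001000110011
Result 111001000110011: MSB = 1 → 29235 − 32768 = -3533.
Both addends are non-negative but the stored result is negative: signed overflow. The true value 15081 + 14154 = 29235 lies outside [-16384, 16383].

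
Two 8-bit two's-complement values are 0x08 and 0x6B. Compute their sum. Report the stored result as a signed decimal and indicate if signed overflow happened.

0x08 = 00001000 = 8 (signed)
0x6B = 01101011 = 107 (signed)
  00001000
+ 01101011
= 01110011
Result 01110011: MSB = 0 → value 115.
Both addends are non-negative and so is the stored result: no signed overflow.

115; no overflow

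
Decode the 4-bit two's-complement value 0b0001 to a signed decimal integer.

1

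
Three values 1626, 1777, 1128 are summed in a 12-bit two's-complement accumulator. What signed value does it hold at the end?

1626 + 1777 = 3403 → wraps to -693 (110101001011)
-693 + 1128 = 435 (000110110011)

435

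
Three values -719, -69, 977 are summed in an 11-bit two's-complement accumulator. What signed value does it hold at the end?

189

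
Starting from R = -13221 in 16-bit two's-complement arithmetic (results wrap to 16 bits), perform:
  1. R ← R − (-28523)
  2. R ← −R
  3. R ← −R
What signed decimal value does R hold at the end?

Start: R = -13221 = 1100110001011011.
R = -13221 − (-28523) = 15302 = 0011101111000110
R = −(15302) = -15302 = 1100010000111010
R = −(-15302) = 15302 = 0011101111000110

15302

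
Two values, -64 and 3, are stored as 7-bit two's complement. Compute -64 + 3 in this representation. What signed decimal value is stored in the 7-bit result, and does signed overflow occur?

-61; no overflow

-64 → 1000000
3 → 0000011
  1000000
+ 0000011
= 1000011
Result 1000011: MSB = 1 → 67 − 128 = -61.
Addends have opposite signs, so signed overflow cannot occur.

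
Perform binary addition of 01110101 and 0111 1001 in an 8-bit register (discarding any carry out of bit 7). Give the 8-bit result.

11101110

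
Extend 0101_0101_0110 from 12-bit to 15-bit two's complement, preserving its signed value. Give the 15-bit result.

000010101010110

MSB of 010101010110 is 0; replicate it into the new high bits.
000|010101010110 → 000010101010110 (still 1366).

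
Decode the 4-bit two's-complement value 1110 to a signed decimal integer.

-2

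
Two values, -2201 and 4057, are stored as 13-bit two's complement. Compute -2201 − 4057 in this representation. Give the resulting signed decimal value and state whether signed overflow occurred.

-2201 → 1011101100111
4057 → 0111111011001
Subtract via negate-and-add: invert 0111111011001 + 1 = 1000000100111 (i.e. -4057).
  1011101100111
+ 1000000100111
= 0011110001110  (discard carry-out 1)
Result 0011110001110: MSB = 0 → value 1934.
Both addends (after negating the subtrahend) are negative but the stored result is non-negative: signed overflow. The true value -2201 − 4057 = -6258 lies outside [-4096, 4095].

1934; overflow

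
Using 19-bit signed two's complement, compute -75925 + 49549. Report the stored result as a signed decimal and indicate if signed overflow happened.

-26376; no overflow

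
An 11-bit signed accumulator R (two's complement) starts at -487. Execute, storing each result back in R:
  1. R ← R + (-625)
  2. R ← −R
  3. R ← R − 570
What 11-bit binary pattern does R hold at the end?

01000011110

Start: R = -487 = 11000011001.
R = -487 + (-625) = -1112; wraps to 936 = 01110101000
R = −(936) = -936 = 10001011000
R = -936 − 570 = -1506; wraps to 542 = 01000011110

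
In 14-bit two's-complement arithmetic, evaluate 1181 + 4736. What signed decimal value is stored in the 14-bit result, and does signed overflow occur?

1181 → 00010010011101
4736 → 01001010000000
  00010010011101
+ 01001010000000
= 01011100011101
Result 01011100011101: MSB = 0 → value 5917.
Both addends are non-negative and so is the stored result: no signed overflow.

5917; no overflow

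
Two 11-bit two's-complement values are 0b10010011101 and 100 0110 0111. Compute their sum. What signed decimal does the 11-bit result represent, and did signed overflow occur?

0b10010011101 → 10010011101 = -867 (signed)
100 0110 0111 → 10001100111 = -921 (signed)
  10010011101
+ 10001100111
= 00100000100  (discard carry-out 1)
Result 00100000100: MSB = 0 → value 260.
Both addends are negative but the stored result is non-negative: signed overflow. The true value -867 + (-921) = -1788 lies outside [-1024, 1023].

260; overflow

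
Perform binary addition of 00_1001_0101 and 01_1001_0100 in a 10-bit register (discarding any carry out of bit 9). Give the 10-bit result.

1000101001

  0010010101
+ 0110010100
= 1000101001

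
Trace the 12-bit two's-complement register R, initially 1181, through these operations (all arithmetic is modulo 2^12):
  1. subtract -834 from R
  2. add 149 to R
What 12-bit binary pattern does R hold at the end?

100001110100

Start: R = 1181 = 010010011101.
R = 1181 − (-834) = 2015 = 011111011111
R = 2015 + 149 = 2164; wraps to -1932 = 100001110100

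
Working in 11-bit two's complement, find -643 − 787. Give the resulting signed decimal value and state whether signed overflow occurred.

618; overflow

-643 → 10101111101
787 → 01100010011
Subtract via negate-and-add: invert 01100010011 + 1 = 10011101101 (i.e. -787).
  10101111101
+ 10011101101
= 01001101010  (discard carry-out 1)
Result 01001101010: MSB = 0 → value 618.
Both addends (after negating the subtrahend) are negative but the stored result is non-negative: signed overflow. The true value -643 − 787 = -1430 lies outside [-1024, 1023].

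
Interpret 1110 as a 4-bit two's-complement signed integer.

-2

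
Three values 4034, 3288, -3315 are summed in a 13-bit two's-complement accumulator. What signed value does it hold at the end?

4034 + 3288 = 7322 → wraps to -870 (1110010011010)
-870 + (-3315) = -4185 → wraps to 4007 (0111110100111)

4007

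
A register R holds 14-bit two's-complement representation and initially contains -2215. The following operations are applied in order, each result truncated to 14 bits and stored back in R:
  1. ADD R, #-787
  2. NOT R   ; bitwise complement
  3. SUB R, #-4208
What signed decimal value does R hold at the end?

Start: R = -2215 = 11011101011001.
R = -2215 + (-787) = -3002 = 11010001000110
R = NOT 11010001000110 = 00101110111001 = 3001
R = 3001 − (-4208) = 7209 = 01110000101001

7209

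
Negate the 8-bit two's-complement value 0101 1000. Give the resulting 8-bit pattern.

Invert: 10100111. Add 1: 10101000.
Check: 01011000 = 88, 10101000 = -88.

10101000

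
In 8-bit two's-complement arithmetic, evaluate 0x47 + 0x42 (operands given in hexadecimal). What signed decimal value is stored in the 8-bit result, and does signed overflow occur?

-119; overflow

0x47 = 01000111 = 71 (signed)
0x42 = 01000010 = 66 (signed)
  01000111
+ 01000010
= 10001001
Result 10001001: MSB = 1 → 137 − 256 = -119.
Both addends are non-negative but the stored result is negative: signed overflow. The true value 71 + 66 = 137 lies outside [-128, 127].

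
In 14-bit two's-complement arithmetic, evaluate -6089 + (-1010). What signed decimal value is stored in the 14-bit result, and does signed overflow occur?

-7099; no overflow

-6089 → 10100000110111
-1010 → 11110000001110
  10100000110111
+ 11110000001110
= 10010001000101  (discard carry-out 1)
Result 10010001000101: MSB = 1 → 9285 − 16384 = -7099.
Both addends are negative and so is the stored result: no signed overflow.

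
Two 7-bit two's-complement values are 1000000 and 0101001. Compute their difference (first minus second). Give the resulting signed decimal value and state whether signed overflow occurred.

23; overflow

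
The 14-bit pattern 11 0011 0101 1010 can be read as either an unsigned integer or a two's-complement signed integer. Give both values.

Unsigned: 11001101011010 = 13146.
Signed: MSB=1 → 13146 − 16384 = -3238.

unsigned = 13146, signed = -3238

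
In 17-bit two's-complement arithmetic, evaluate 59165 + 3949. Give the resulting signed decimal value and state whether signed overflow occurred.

59165 → 01110011100011101
3949 → 00000111101101101
  01110011100011101
+ 00000111101101101
= 01111011010001010
Result 01111011010001010: MSB = 0 → value 63114.
Both addends are non-negative and so is the stored result: no signed overflow.

63114; no overflow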